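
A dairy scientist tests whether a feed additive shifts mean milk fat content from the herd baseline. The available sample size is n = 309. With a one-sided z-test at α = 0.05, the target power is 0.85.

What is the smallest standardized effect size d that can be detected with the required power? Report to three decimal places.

Required noncentrality: δ = z_{0.05} + z_{0.15} = 1.645 + 1.036 = 2.681.
δ = d·√n ⇒ d = δ/√n = 2.681/√309 = 0.1525.

d ≈ 0.153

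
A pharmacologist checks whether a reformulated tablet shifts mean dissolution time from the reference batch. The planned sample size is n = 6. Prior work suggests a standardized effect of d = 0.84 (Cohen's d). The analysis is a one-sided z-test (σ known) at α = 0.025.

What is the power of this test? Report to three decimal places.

Power ≈ 0.539

Noncentrality parameter: δ = d·√n = 0.84 × √6 = 2.0576
One-sided α = 0.025 → critical value z_{0.025} = 1.960.
Power = Φ(δ − 1.960) = Φ(0.098) = 0.5389.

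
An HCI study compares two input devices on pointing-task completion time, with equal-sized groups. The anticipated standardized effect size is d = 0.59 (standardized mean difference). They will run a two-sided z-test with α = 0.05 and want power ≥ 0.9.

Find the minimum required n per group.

n = 61 per group

For power 0.9 need Φ(δ − z_{0.025}) = 0.9, so δ = z_{0.025} + z_{0.10} = 1.960 + 1.282 = 3.242.
(For δ > 0 the lower-tail rejection region contributes negligibly to power, so the one-term inversion is standard.)
δ = d·√(n/2) ⇒ n = 2(δ/d)² = 2 × (3.242 / 0.59)² = 60.37.
Rounding up, n = 61 per group.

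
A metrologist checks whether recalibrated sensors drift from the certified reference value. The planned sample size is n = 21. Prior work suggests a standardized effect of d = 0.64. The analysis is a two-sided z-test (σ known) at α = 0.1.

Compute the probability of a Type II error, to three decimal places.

Noncentrality parameter: δ = d·√n = 0.64 × √21 = 2.9328
Two-sided α = 0.1 → critical value z_{0.05} = 1.645.
Power = Φ(δ − 1.645) + Φ(−δ − 1.645) = Φ(1.288) + Φ(-4.578) = 0.9011 + 0.0000 = 0.9011.
Type II error: β = 1 − power = 1 − 0.9011 = 0.0989.

β ≈ 0.099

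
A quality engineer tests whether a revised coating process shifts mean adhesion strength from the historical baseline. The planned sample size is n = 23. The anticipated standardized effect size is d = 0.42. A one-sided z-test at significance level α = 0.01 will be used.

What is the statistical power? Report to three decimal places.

Power ≈ 0.377

Noncentrality parameter: δ = d·√n = 0.42 × √23 = 2.0142
One-sided α = 0.01 → critical value z_{0.01} = 2.326.
Power = P(Z > 2.326 − δ) = Φ(-0.312) = 0.3775.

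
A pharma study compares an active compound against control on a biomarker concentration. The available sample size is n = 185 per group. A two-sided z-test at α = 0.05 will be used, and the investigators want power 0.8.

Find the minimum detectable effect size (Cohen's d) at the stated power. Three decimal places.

d ≈ 0.291

Required noncentrality: δ = z_{0.025} + z_{0.20} = 1.960 + 0.842 = 2.802.
(Lower-tail contribution to power is negligible for δ > 0.)
δ = d·√(n/2) ⇒ d = δ/√(n/2) = 2.802/√(185/2) = 0.2913.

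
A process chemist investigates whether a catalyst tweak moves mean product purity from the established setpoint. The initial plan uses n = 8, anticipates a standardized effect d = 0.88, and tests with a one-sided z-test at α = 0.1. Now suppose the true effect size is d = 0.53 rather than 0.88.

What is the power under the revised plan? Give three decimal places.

Power ≈ 0.586

With d = 0.53: δ = d·√n = 0.53 × √8 = 1.4991. Critical value z_{0.1} = 1.282.
Revised power = P(Z > 1.282 − δ) = Φ(0.218) = 0.5861.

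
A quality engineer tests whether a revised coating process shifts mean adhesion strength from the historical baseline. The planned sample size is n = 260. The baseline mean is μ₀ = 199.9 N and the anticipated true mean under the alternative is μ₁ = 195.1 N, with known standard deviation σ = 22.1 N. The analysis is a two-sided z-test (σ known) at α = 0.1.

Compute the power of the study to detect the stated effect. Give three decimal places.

Power ≈ 0.968

Standardized effect: d = |μ₁ − μ₀| / σ = |195.1 − 199.9| / 22.1 = 0.2172
Noncentrality parameter: δ = d·√n = 0.2172 × √260 = 3.5022
Two-sided α = 0.1 → critical value z_{0.05} = 1.645.
Power = Φ(δ − 1.645) + Φ(−δ − 1.645) = Φ(1.857) + Φ(-5.147) = 0.9684 + 0.0000 = 0.9684.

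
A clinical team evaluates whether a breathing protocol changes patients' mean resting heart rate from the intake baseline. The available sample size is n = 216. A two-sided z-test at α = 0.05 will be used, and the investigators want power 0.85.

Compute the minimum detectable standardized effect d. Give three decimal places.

d ≈ 0.204

Need Φ(δ − 1.960) = 0.85, so δ = 1.960 + 1.036 = 2.996.
(Lower-tail contribution to power is negligible for δ > 0.)
δ = d·√n ⇒ d = δ/√n = 2.996/√216 = 0.2039.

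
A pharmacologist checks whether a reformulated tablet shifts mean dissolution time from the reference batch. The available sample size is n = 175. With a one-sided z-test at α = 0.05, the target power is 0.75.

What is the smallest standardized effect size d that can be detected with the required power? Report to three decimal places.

Required noncentrality: δ = z_{0.05} + z_{0.25} = 1.645 + 0.674 = 2.319.
δ = d·√n ⇒ d = δ/√n = 2.319/√175 = 0.1753.

d ≈ 0.175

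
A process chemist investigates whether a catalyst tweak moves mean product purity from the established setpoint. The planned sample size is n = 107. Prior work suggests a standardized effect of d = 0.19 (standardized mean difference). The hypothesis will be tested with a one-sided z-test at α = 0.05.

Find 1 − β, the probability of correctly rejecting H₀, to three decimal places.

Noncentrality parameter: δ = d·√n = 0.19 × √107 = 1.9654
One-sided α = 0.05 → critical value z_{0.05} = 1.645.
Power = P(Z > 1.645 − δ) = Φ(0.321) = 0.6257.

Power ≈ 0.626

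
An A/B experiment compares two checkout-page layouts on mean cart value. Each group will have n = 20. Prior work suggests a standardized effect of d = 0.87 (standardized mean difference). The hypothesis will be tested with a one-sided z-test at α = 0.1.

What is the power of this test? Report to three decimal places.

Power ≈ 0.929

Noncentrality parameter: δ = d·√(n/2) = 0.87 × √(20/2) = 2.7512
Critical value for a one-sided test at α = 0.1: z_α = 1.282.
Power = Φ(δ − 1.282) = Φ(1.470) = 0.9292.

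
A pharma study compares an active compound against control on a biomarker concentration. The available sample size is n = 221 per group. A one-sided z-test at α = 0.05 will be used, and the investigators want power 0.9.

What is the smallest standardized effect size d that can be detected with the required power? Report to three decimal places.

d ≈ 0.278

Required noncentrality: δ = z_{0.05} + z_{0.10} = 1.645 + 1.282 = 2.926.
δ = d·√(n/2) ⇒ d = δ/√(n/2) = 2.926/√(221/2) = 0.2784.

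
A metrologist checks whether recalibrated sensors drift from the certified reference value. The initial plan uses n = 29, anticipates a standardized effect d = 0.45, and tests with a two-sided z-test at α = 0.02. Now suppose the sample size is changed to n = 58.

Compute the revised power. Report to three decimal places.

With n = 58: δ = d·√n = 0.45 × √58 = 3.4271. Critical value z_{0.01} = 2.326.
Revised power = Φ(δ − 2.326) + Φ(−δ − 2.326) = Φ(1.101) + Φ(-5.753) = 0.8645 + 0.0000 = 0.8645.

Power ≈ 0.864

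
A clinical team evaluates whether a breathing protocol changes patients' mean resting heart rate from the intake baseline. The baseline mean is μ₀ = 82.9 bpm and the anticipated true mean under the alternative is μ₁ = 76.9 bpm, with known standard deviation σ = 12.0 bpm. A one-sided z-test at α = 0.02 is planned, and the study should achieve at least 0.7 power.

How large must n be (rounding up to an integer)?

n = 27

Standardized effect: d = |μ₁ − μ₀| / σ = |76.9 − 82.9| / 12.0 = 0.5000
For power 0.7 need Φ(δ − z_{0.02}) = 0.7, so δ = z_{0.02} + z_{0.30} = 2.054 + 0.524 = 2.578.
δ = d·√n ⇒ n = (δ/d)² = (2.578 / 0.5000)² = 26.59.
Rounding up, n = 27.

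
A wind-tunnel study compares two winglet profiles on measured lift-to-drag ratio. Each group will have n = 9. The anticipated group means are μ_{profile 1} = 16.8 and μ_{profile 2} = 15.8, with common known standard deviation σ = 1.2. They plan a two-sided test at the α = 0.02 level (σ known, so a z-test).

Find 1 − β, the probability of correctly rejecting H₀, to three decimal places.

Standardized effect: d = |μ_{profile 1} − μ_{profile 2}| / σ = |16.8 − 15.8| / 1.2 = 0.8333
Noncentrality parameter: δ = d·√(n/2) = 0.8333 × √(9/2) = 1.7678
Two-sided α = 0.02 → critical value z_{0.01} = 2.326.
Power = Φ(δ − 2.326) + Φ(−δ − 2.326) = Φ(-0.559) + Φ(-4.094) = 0.2882 + 0.0000 = 0.2882.

Power ≈ 0.288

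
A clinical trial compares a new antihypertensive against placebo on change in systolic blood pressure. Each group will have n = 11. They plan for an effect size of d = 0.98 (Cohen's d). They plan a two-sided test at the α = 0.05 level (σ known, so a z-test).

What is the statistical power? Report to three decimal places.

Power ≈ 0.632

Noncentrality parameter: δ = d·√(n/2) = 0.98 × √(11/2) = 2.2983
Two-sided α = 0.05 → critical value z_{0.025} = 1.960.
Power = Φ(δ − 1.960) + Φ(−δ − 1.960) = Φ(0.338) + Φ(-4.258) = 0.6324 + 0.0000 = 0.6325.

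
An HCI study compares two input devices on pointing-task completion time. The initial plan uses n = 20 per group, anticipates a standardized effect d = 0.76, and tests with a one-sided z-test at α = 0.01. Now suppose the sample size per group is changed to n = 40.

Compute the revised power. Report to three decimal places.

With n = 40 per group: δ = d·√(n/2) = 0.76 × √(40/2) = 3.3988. Critical value z_{0.01} = 2.326.
Revised power = P(Z > 2.326 − δ) = Φ(1.072) = 0.8582.

Power ≈ 0.858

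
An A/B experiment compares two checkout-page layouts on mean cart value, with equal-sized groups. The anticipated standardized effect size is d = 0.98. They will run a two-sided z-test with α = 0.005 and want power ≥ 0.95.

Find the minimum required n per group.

Set Φ(δ − 2.807) = 0.95; then δ − 2.807 = Φ⁻¹(0.95) = 1.645, giving δ = 4.452.
(For δ > 0 the lower-tail rejection region contributes negligibly to power, so the one-term inversion is standard.)
δ = d·√(n/2) ⇒ n = 2(δ/d)² = 2 × (4.452 / 0.98)² = 41.27.
Rounding up, n = 42 per group.

n = 42 per group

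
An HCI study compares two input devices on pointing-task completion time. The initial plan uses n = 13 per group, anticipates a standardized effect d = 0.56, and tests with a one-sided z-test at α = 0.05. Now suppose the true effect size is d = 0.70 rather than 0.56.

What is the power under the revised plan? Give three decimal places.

Power ≈ 0.556

With d = 0.70: δ = d·√(n/2) = 0.70 × √(13/2) = 1.7847. Critical value z_{0.05} = 1.645.
Revised power = P(Z > 1.645 − δ) = Φ(0.140) = 0.5556.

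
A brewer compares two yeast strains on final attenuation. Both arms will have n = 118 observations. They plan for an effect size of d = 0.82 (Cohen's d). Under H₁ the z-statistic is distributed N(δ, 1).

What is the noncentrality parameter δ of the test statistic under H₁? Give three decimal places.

The noncentrality parameter scales effect size by the design's sample-size factor: δ = d·√(n/2) = 0.82 × √(118/2) = 6.2985

δ ≈ 6.299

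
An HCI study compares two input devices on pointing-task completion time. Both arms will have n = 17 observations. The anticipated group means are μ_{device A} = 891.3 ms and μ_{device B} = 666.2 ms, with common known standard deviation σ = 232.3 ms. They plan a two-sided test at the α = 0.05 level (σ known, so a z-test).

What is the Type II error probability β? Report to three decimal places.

Standardized effect: d = |μ_{device A} − μ_{device B}| / σ = |891.3 − 666.2| / 232.3 = 0.9690
Noncentrality parameter: δ = d·√(n/2) = 0.9690 × √(17/2) = 2.8251
Critical value for a two-sided test at α = 0.05: z_{α/2} = 1.960.
Power = Φ(δ − 1.960) + Φ(−δ − 1.960) = Φ(0.865) + Φ(-4.785) = 0.8065 + 0.0000 = 0.8065.
Type II error: β = 1 − power = 1 − 0.8065 = 0.1935.

β ≈ 0.193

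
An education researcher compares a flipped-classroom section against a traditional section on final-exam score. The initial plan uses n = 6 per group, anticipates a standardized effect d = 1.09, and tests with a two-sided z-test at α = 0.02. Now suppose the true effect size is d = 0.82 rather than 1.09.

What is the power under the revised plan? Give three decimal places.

Power ≈ 0.183

With d = 0.82: δ = d·√(n/2) = 0.82 × √(6/2) = 1.4203. Critical value z_{0.01} = 2.326.
Revised power = Φ(δ − 2.326) + Φ(−δ − 2.326) = Φ(-0.906) + Φ(-3.747) = 0.1825 + 0.0001 = 0.1825.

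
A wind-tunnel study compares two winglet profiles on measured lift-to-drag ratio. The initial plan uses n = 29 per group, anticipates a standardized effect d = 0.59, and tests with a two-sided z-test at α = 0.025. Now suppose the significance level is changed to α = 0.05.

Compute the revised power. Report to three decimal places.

Power ≈ 0.613

δ = d·√(n/2) = 0.59 × √(29/2) = 2.2467 (unchanged). New critical value: z_{0.025} = 1.960.
Revised power = Φ(δ − 1.960) + Φ(−δ − 1.960) = Φ(0.287) + Φ(-4.207) = 0.6128 + 0.0000 = 0.6128.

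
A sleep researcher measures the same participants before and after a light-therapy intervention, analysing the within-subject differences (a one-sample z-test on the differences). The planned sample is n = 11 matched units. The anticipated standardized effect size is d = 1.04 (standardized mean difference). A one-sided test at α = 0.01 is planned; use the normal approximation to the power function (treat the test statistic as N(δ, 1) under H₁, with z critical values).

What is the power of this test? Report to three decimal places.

Power ≈ 0.869

Noncentrality parameter: δ = d·√n = 1.04 × √11 = 3.4493
One-sided α = 0.01 → critical value z_{0.01} = 2.326.
Power = Φ(δ − 2.326) = Φ(1.123) = 0.8693.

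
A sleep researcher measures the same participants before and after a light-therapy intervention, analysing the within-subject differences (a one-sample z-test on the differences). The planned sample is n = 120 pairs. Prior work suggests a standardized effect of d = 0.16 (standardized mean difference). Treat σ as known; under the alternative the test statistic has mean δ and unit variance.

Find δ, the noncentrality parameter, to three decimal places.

δ ≈ 1.753

The noncentrality parameter scales effect size by the design's sample-size factor: δ = d·√n = 0.16 × √120 = 1.7527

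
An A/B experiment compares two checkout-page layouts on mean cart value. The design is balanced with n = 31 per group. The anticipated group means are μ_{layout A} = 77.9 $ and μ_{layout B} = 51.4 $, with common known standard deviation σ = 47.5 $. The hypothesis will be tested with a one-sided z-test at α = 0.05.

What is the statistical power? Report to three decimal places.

Standardized effect: d = |μ_{layout A} − μ_{layout B}| / σ = |77.9 − 51.4| / 47.5 = 0.5579
Noncentrality parameter: δ = d·√(n/2) = 0.5579 × √(31/2) = 2.1964
Critical value for a one-sided test at α = 0.05: z_α = 1.645.
Power = P(Z > 1.645 − δ) = Φ(0.552) = 0.7094.

Power ≈ 0.709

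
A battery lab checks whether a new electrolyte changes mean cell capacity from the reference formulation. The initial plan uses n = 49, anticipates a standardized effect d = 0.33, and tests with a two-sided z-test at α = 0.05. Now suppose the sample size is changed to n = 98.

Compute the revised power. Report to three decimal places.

With n = 98: δ = d·√n = 0.33 × √98 = 3.2668. Critical value z_{0.025} = 1.960.
Revised power = Φ(δ − 1.960) + Φ(−δ − 1.960) = Φ(1.307) + Φ(-5.227) = 0.9044 + 0.0000 = 0.9044.

Power ≈ 0.904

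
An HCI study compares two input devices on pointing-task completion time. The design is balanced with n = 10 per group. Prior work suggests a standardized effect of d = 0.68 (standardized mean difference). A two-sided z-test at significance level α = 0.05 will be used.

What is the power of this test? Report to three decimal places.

Noncentrality parameter: δ = d·√(n/2) = 0.68 × √(10/2) = 1.5205
Two-sided α = 0.05 → critical value z_{0.025} = 1.960.
Power = Φ(δ − 1.960) + Φ(−δ − 1.960) = Φ(-0.439) + Φ(-3.480) = 0.3302 + 0.0003 = 0.3304.

Power ≈ 0.330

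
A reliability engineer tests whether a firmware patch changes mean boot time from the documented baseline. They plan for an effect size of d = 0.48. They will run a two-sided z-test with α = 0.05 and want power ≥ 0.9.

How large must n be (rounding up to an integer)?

For power 0.9 need Φ(δ − z_{0.025}) = 0.9, so δ = z_{0.025} + z_{0.10} = 1.960 + 1.282 = 3.242.
(The Φ(−δ − z_{α/2}) term is vanishingly small for δ > 0 and is dropped in the standard sample-size formula.)
δ = d·√n ⇒ n = (δ/d)² = (3.242 / 0.48)² = 45.61.
Rounding up, n = 46.

n = 46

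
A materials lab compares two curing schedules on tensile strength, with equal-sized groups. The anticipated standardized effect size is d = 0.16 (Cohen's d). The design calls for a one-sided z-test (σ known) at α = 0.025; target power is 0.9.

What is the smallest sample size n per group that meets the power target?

For power 0.9 need Φ(δ − z_{0.025}) = 0.9, so δ = z_{0.025} + z_{0.10} = 1.960 + 1.282 = 3.242.
δ = d·√(n/2) ⇒ n = 2(δ/d)² = 2 × (3.242 / 0.16)² = 820.89.
Rounding up, n = 821 per group.

n = 821 per group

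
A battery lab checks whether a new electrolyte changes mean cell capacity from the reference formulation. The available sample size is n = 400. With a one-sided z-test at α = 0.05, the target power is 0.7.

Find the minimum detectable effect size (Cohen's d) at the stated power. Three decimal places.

d ≈ 0.108

Need Φ(δ − 1.645) = 0.7, so δ = 1.645 + 0.524 = 2.169.
δ = d·√n ⇒ d = δ/√n = 2.169/√400 = 0.1085.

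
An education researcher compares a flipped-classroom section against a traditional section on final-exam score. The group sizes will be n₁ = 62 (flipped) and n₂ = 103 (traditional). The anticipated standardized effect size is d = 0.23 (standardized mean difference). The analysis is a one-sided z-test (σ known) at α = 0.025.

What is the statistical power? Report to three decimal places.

Noncentrality parameter: δ = d / √(1/n₁ + 1/n₂) = 0.23 / √(1/62 + 1/103) = 1.4309
Critical value for a one-sided test at α = 0.025: z_α = 1.960.
Power = Φ(δ − 1.960) = Φ(-0.529) = 0.2984.

Power ≈ 0.298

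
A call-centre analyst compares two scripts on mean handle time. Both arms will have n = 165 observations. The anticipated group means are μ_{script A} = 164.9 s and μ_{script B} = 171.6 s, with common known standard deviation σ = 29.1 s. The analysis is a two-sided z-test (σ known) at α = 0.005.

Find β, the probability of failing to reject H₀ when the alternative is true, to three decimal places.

β ≈ 0.763

Standardized effect: d = |μ_{script A} − μ_{script B}| / σ = |164.9 − 171.6| / 29.1 = 0.2302
Noncentrality parameter: δ = d·√(n/2) = 0.2302 × √(165/2) = 2.0913
Two-sided α = 0.005 → critical value z_{0.0025} = 2.807.
Power = Φ(δ − 2.807) + Φ(−δ − 2.807) = Φ(-0.716) + Φ(-4.898) = 0.2371 + 0.0000 = 0.2371.
Type II error: β = 1 − power = 1 − 0.2371 = 0.7629.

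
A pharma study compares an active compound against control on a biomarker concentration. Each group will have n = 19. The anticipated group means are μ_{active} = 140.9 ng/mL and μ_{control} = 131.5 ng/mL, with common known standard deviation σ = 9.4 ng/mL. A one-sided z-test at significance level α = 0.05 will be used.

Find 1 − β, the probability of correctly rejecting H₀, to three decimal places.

Standardized effect: d = |μ_{active} − μ_{control}| / σ = |140.9 − 131.5| / 9.4 = 1.0000
Noncentrality parameter: δ = d·√(n/2) = 1.0000 × √(19/2) = 3.0822
One-sided α = 0.05 → critical value z_{0.05} = 1.645.
Power = Φ(δ − 1.645) = Φ(1.437) = 0.9247.

Power ≈ 0.925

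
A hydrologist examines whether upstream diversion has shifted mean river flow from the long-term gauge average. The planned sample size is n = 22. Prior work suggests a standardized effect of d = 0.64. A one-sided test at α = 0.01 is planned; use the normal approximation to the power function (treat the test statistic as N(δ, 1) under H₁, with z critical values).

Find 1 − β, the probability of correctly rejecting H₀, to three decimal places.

Power ≈ 0.750

Noncentrality parameter: δ = d·√n = 0.64 × √22 = 3.0019
Critical value for a one-sided test at α = 0.01: z_α = 2.326.
Power = Φ(δ − 2.326) = Φ(0.676) = 0.7503.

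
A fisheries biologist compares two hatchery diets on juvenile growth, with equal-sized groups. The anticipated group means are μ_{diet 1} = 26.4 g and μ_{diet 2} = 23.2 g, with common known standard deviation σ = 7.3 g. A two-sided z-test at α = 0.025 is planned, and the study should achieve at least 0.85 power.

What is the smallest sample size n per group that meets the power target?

Standardized effect: d = |μ_{diet 1} − μ_{diet 2}| / σ = |26.4 − 23.2| / 7.3 = 0.4384
Set Φ(δ − 2.241) = 0.85; then δ − 2.241 = Φ⁻¹(0.85) = 1.036, giving δ = 3.278.
(The Φ(−δ − z_{α/2}) term is vanishingly small for δ > 0 and is dropped in the standard sample-size formula.)
δ = d·√(n/2) ⇒ n = 2(δ/d)² = 2 × (3.278 / 0.4384)² = 111.83.
Rounding up, n = 112 per group.

n = 112 per group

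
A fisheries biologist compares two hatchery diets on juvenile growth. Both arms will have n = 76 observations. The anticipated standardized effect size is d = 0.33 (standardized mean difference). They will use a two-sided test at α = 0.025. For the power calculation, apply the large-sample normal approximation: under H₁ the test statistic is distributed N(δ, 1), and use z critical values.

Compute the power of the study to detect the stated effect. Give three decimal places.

Power ≈ 0.418

Noncentrality parameter: δ = d·√(n/2) = 0.33 × √(76/2) = 2.0343
Two-sided α = 0.025 → critical value z_{0.0125} = 2.241.
Power = Φ(δ − 2.241) + Φ(−δ − 2.241) = Φ(-0.207) + Φ(-4.276) = 0.4179 + 0.0000 = 0.4180.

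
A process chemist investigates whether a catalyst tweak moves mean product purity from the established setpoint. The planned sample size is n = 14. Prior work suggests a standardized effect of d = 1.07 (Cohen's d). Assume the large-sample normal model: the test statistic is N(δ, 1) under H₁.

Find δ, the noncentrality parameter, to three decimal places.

δ ≈ 4.004

The noncentrality parameter scales effect size by the design's sample-size factor: δ = d·√n = 1.07 × √14 = 4.0036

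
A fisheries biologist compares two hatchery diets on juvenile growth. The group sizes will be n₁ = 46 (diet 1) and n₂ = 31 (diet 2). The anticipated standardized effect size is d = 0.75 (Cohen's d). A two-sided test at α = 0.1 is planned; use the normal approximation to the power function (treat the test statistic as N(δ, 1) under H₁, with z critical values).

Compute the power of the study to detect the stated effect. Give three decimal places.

Power ≈ 0.943

Noncentrality parameter: δ = d / √(1/n₁ + 1/n₂) = 0.75 / √(1/46 + 1/31) = 3.2276
Two-sided α = 0.1 → critical value z_{0.05} = 1.645.
Power = Φ(δ − 1.645) + Φ(−δ − 1.645) = Φ(1.583) + Φ(-4.872) = 0.9433 + 0.0000 = 0.9433.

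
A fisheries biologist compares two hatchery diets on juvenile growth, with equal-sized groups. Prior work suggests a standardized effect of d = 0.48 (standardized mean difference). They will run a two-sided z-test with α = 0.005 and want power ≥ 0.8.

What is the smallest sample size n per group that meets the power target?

Set Φ(δ − 2.807) = 0.8; then δ − 2.807 = Φ⁻¹(0.8) = 0.842, giving δ = 3.649.
(The Φ(−δ − z_{α/2}) term is vanishingly small for δ > 0 and is dropped in the standard sample-size formula.)
δ = d·√(n/2) ⇒ n = 2(δ/d)² = 2 × (3.649 / 0.48)² = 115.56.
Rounding up, n = 116 per group.

n = 116 per group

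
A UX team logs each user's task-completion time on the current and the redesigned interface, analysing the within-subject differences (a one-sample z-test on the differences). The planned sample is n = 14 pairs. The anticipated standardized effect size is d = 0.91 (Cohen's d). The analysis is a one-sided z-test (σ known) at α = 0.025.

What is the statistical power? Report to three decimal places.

Power ≈ 0.926

Noncentrality parameter: δ = d·√n = 0.91 × √14 = 3.4049
One-sided α = 0.025 → critical value z_{0.025} = 1.960.
Power = P(Z > 1.960 − δ) = Φ(1.445) = 0.9258.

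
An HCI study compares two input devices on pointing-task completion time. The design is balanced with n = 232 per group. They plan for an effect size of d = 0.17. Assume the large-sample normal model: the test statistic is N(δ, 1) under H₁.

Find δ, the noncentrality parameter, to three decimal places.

δ ≈ 1.831

The noncentrality parameter scales effect size by the design's sample-size factor: δ = d·√(n/2) = 0.17 × √(232/2) = 1.8310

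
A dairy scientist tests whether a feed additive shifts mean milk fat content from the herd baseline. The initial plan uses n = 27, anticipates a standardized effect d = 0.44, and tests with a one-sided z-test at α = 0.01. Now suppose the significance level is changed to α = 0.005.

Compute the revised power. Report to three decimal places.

Power ≈ 0.386

δ = d·√n = 0.44 × √27 = 2.2863 (unchanged). New critical value: z_{0.005} = 2.576.
Revised power = P(Z > 2.576 − δ) = Φ(-0.290) = 0.3861.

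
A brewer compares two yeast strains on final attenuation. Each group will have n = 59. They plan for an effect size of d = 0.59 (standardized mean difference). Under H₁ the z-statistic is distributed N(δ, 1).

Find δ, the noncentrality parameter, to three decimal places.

The noncentrality parameter scales effect size by the design's sample-size factor: δ = d·√(n/2) = 0.59 × √(59/2) = 3.2045

δ ≈ 3.205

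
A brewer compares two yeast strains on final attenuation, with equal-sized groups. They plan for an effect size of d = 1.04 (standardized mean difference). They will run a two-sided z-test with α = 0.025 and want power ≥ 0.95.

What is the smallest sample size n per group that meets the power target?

Set Φ(δ − 2.241) = 0.95; then δ − 2.241 = Φ⁻¹(0.95) = 1.645, giving δ = 3.886.
(For δ > 0 the lower-tail rejection region contributes negligibly to power, so the one-term inversion is standard.)
δ = d·√(n/2) ⇒ n = 2(δ/d)² = 2 × (3.886 / 1.04)² = 27.93.
Round up to the next whole unit.

n = 28 per group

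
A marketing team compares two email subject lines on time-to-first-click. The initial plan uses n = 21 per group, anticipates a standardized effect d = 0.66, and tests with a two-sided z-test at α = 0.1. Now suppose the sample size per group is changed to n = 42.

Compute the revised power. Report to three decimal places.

Power ≈ 0.916

With n = 42 per group: δ = d·√(n/2) = 0.66 × √(42/2) = 3.0245. Critical value z_{0.05} = 1.645.
Revised power = Φ(δ − 1.645) + Φ(−δ − 1.645) = Φ(1.380) + Φ(-4.669) = 0.9162 + 0.0000 = 0.9162.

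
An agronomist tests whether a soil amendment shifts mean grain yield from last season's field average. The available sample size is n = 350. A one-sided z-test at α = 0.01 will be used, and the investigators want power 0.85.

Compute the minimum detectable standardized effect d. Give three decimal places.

d ≈ 0.180

Required noncentrality: δ = z_{0.01} + z_{0.15} = 2.326 + 1.036 = 3.363.
δ = d·√n ⇒ d = δ/√n = 3.363/√350 = 0.1797.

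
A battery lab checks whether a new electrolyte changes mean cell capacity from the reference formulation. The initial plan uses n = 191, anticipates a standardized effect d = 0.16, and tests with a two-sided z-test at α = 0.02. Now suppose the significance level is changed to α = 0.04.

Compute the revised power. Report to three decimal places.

δ = d·√n = 0.16 × √191 = 2.2112 (unchanged). New critical value: z_{0.02} = 2.054.
Revised power = Φ(δ − 2.054) + Φ(−δ − 2.054) = Φ(0.157) + Φ(-4.265) = 0.5626 + 0.0000 = 0.5626.

Power ≈ 0.563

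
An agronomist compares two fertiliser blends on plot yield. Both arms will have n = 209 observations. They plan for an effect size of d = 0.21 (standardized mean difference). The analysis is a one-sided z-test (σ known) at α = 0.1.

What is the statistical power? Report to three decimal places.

Power ≈ 0.807

Noncentrality parameter: λ = d·√(n/2) = 0.21 × √(209/2) = 2.1467
Critical value for a one-sided test at α = 0.1: z_α = 1.282.
Power = P(Z > 1.282 − λ) = Φ(0.865) = 0.8065.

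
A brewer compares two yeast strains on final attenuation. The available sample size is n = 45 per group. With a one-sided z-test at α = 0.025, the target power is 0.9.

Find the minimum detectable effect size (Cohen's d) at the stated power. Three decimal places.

d ≈ 0.683

Required noncentrality: δ = z_{0.025} + z_{0.10} = 1.960 + 1.282 = 3.242.
δ = d·√(n/2) ⇒ d = δ/√(n/2) = 3.242/√(45/2) = 0.6834.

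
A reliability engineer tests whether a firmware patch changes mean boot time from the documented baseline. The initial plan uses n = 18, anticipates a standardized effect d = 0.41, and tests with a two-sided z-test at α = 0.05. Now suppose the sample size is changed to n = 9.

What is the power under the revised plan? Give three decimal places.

With n = 9: δ = d·√n = 0.41 × √9 = 1.2300. Critical value z_{0.025} = 1.960.
Revised power = Φ(δ − 1.960) + Φ(−δ − 1.960) = Φ(-0.730) + Φ(-3.190) = 0.2327 + 0.0007 = 0.2334.

Power ≈ 0.233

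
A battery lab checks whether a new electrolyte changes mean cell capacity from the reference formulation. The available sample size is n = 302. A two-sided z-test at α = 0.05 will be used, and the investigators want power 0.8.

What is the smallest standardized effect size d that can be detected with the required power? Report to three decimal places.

d ≈ 0.161

Need Φ(δ − 1.960) = 0.8, so δ = 1.960 + 0.842 = 2.802.
(Lower-tail contribution to power is negligible for δ > 0.)
δ = d·√n ⇒ d = δ/√n = 2.802/√302 = 0.1612.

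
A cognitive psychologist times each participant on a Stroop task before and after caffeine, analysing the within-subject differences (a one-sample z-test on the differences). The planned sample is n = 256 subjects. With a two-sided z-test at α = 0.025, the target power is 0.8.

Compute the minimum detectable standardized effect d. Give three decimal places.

d ≈ 0.193

Required noncentrality: δ = z_{0.0125} + z_{0.20} = 2.241 + 0.842 = 3.083.
(Lower-tail contribution to power is negligible for δ > 0.)
δ = d·√n ⇒ d = δ/√n = 3.083/√256 = 0.1927.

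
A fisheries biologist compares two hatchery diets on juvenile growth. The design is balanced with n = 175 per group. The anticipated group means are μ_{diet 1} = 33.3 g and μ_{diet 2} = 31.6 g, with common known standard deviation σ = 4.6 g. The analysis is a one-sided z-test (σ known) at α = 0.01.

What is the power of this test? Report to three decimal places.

Standardized effect: d = |μ_{diet 1} − μ_{diet 2}| / σ = |33.3 − 31.6| / 4.6 = 0.3696
Noncentrality parameter: δ = d·√(n/2) = 0.3696 × √(175/2) = 3.4570
Critical value for a one-sided test at α = 0.01: z_α = 2.326.
Power = P(Z > 2.326 − δ) = Φ(1.131) = 0.8709.

Power ≈ 0.871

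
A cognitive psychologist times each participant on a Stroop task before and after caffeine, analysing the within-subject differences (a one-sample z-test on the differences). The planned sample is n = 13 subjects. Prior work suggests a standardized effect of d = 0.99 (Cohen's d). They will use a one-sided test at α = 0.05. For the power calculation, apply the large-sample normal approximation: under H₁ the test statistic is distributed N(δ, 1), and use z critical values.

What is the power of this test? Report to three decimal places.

Power ≈ 0.973

Noncentrality parameter: δ = d·√n = 0.99 × √13 = 3.5695
One-sided α = 0.05 → critical value z_{0.05} = 1.645.
Power = Φ(δ − 1.645) = Φ(1.925) = 0.9729.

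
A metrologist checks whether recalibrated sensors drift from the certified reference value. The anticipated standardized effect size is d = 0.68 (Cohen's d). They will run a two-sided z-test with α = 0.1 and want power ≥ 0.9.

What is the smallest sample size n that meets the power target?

For power 0.9 need Φ(δ − z_{0.05}) = 0.9, so δ = z_{0.05} + z_{0.10} = 1.645 + 1.282 = 2.926.
(The Φ(−δ − z_{α/2}) term is vanishingly small for δ > 0 and is dropped in the standard sample-size formula.)
δ = d·√n ⇒ n = (δ/d)² = (2.926 / 0.68)² = 18.52.
Round up to the next whole unit.

n = 19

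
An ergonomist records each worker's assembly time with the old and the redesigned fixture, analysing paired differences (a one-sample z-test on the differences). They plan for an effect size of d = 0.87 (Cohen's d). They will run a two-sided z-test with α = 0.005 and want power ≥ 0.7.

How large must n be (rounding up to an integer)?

n = 15

Set Φ(δ − 2.807) = 0.7; then δ − 2.807 = Φ⁻¹(0.7) = 0.524, giving δ = 3.331.
(For δ > 0 the lower-tail rejection region contributes negligibly to power, so the one-term inversion is standard.)
δ = d·√n ⇒ n = (δ/d)² = (3.331 / 0.87)² = 14.66.
Round up to the next whole unit.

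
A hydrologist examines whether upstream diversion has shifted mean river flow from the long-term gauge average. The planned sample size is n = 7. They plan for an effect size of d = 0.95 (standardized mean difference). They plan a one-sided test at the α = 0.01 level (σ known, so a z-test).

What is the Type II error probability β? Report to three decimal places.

Noncentrality parameter: δ = d·√n = 0.95 × √7 = 2.5135
One-sided α = 0.01 → critical value z_{0.01} = 2.326.
Power = Φ(δ − 2.326) = Φ(0.187) = 0.5742.
Type II error: β = 1 − power = 1 − 0.5742 = 0.4258.

β ≈ 0.426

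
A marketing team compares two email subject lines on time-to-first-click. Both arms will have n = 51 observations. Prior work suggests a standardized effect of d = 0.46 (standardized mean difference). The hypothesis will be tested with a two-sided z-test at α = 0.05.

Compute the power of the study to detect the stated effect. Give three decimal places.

Power ≈ 0.642

Noncentrality parameter: δ = d·√(n/2) = 0.46 × √(51/2) = 2.3229
Two-sided α = 0.05 → critical value z_{0.025} = 1.960.
Power = Φ(δ − 1.960) + Φ(−δ − 1.960) = Φ(0.363) + Φ(-4.283) = 0.6417 + 0.0000 = 0.6417.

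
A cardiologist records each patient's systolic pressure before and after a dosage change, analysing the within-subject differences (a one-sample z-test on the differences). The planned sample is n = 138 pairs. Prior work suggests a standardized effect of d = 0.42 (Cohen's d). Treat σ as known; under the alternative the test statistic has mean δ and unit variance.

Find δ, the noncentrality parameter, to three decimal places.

The noncentrality parameter scales effect size by the design's sample-size factor: δ = d·√n = 0.42 × √138 = 4.9339

δ ≈ 4.934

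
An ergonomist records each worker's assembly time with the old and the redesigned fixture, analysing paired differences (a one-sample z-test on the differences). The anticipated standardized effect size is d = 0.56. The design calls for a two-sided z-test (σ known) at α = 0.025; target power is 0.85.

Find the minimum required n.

n = 35

Set Φ(δ − 2.241) = 0.85; then δ − 2.241 = Φ⁻¹(0.85) = 1.036, giving δ = 3.278.
(For δ > 0 the lower-tail rejection region contributes negligibly to power, so the one-term inversion is standard.)
δ = d·√n ⇒ n = (δ/d)² = (3.278 / 0.56)² = 34.26.
Rounding up, n = 35.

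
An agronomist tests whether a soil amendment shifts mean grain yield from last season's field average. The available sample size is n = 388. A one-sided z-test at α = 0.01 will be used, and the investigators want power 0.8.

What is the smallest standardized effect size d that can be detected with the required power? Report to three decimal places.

Required noncentrality: δ = z_{0.01} + z_{0.20} = 2.326 + 0.842 = 3.168.
δ = d·√n ⇒ d = δ/√n = 3.168/√388 = 0.1608.

d ≈ 0.161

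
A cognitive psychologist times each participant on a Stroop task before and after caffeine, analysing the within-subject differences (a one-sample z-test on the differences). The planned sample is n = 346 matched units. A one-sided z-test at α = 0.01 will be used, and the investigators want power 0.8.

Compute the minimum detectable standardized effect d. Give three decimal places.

d ≈ 0.170

Need Φ(δ − 2.326) = 0.8, so δ = 2.326 + 0.842 = 3.168.
δ = d·√n ⇒ d = δ/√n = 3.168/√346 = 0.1703.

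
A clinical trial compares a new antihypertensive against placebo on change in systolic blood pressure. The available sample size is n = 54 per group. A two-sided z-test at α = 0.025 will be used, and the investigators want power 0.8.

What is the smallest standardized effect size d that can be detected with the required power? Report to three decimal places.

d ≈ 0.593

Required noncentrality: δ = z_{0.0125} + z_{0.20} = 2.241 + 0.842 = 3.083.
(Lower-tail contribution to power is negligible for δ > 0.)
δ = d·√(n/2) ⇒ d = δ/√(n/2) = 3.083/√(54/2) = 0.5933.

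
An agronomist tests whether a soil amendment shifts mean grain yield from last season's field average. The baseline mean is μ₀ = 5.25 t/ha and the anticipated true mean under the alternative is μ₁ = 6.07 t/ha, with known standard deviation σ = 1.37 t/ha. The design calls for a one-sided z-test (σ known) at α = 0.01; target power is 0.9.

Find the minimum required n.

Standardized effect: d = |μ₁ − μ₀| / σ = |6.07 − 5.25| / 1.37 = 0.5985
Set Φ(δ − 2.326) = 0.9; then δ − 2.326 = Φ⁻¹(0.9) = 1.282, giving δ = 3.608.
δ = d·√n ⇒ n = (δ/d)² = (3.608 / 0.5985)² = 36.33.
Rounding up, n = 37.

n = 37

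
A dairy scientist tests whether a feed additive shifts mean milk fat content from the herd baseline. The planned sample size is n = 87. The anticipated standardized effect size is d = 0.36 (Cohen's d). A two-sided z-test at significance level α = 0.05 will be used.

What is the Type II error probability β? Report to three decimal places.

β ≈ 0.081

Noncentrality parameter: λ = d·√n = 0.36 × √87 = 3.3579
Two-sided α = 0.05 → critical value z_{0.025} = 1.960.
Power = Φ(λ − 1.960) + Φ(−λ − 1.960) = Φ(1.398) + Φ(-5.318) = 0.9189 + 0.0000 = 0.9189.
Type II error: β = 1 − power = 1 − 0.9189 = 0.0811.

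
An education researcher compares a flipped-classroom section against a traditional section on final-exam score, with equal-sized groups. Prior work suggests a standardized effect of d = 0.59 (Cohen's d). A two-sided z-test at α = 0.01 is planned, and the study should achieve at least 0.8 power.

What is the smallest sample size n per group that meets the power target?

For power 0.8 need Φ(δ − z_{0.005}) = 0.8, so δ = z_{0.005} + z_{0.20} = 2.576 + 0.842 = 3.417.
(The Φ(−δ − z_{α/2}) term is vanishingly small for δ > 0 and is dropped in the standard sample-size formula.)
δ = d·√(n/2) ⇒ n = 2(δ/d)² = 2 × (3.417 / 0.59)² = 67.10.
Round up to the next whole unit.

n = 68 per group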